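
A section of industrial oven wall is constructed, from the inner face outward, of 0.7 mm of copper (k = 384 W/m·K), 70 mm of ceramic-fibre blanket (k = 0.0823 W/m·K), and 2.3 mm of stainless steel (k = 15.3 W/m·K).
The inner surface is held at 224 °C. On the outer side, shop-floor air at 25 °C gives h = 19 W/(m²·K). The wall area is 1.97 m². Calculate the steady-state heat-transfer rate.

Q ≈ 434 W

Treating each layer as a thermal resistance in series:
R_copper = L/(kA) = 0.0007/(384×1.97) = 9.253×10^-7 K/W
R_ceramic-fibre blanket = L/(kA) = 0.07/(0.0823×1.97) = 0.4317 K/W
R_stainless steel = L/(kA) = 0.0023/(15.3×1.97) = 7.631×10^-5 K/W
R_outer film = 1/(h_o·A) = 1/(19×1.97) = 0.02672 K/W
R_total = 0.4585 K/W
Q = ΔT / R_total = 199 / 0.4585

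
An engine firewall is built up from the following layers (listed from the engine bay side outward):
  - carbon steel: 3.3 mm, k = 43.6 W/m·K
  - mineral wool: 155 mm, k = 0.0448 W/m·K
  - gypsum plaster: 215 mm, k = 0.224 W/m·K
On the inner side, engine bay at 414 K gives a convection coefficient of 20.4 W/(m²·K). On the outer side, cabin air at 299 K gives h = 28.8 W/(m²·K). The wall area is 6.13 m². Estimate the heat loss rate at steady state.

Series thermal resistances:
R_inner film = 1/(h_i·A) = 1/(20.4×6.13) = 0.007997 K/W
R_carbon steel = L/(kA) = 0.0033/(43.6×6.13) = 1.235×10^-5 K/W
R_mineral wool = L/(kA) = 0.155/(0.0448×6.13) = 0.5644 K/W
R_gypsum plaster = L/(kA) = 0.215/(0.224×6.13) = 0.1566 K/W
R_outer film = 1/(h_o·A) = 1/(28.8×6.13) = 0.005664 K/W
R_total = 0.7347 K/W
Q = ΔT / R_total = 115 / 0.7347

Q ≈ 157 W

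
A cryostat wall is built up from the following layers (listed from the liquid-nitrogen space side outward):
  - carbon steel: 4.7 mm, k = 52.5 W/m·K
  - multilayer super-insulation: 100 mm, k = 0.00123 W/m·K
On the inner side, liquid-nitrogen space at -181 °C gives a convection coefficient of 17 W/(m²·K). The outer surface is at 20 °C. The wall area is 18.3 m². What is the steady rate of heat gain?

Model the wall as resistances in series:
R_inner film = 1/(h_i·A) = 1/(17×18.3) = 0.003214 K/W
R_carbon steel = L/(kA) = 0.0047/(52.5×18.3) = 4.892×10^-6 K/W
R_multilayer super-insulation = L/(kA) = 0.1/(0.00123×18.3) = 4.443 K/W
R_total = 4.446 K/W
Q = ΔT / R_total = 201 / 4.446

Q ≈ 45.2 W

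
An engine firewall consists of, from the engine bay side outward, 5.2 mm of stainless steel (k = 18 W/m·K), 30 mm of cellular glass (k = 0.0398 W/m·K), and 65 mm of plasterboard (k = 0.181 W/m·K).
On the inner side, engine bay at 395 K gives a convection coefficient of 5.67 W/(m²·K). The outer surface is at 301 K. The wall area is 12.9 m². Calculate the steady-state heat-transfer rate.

Model the wall as resistances in series:
R_inner film = 1/(h_i·A) = 1/(5.67×12.9) = 0.01367 K/W
R_stainless steel = L/(kA) = 0.0052/(18×12.9) = 2.239×10^-5 K/W
R_cellular glass = L/(kA) = 0.03/(0.0398×12.9) = 0.05843 K/W
R_plasterboard = L/(kA) = 0.065/(0.181×12.9) = 0.02784 K/W
R_total = 0.09996 K/W
Q = ΔT / R_total = 94 / 0.09996

Q ≈ 940 W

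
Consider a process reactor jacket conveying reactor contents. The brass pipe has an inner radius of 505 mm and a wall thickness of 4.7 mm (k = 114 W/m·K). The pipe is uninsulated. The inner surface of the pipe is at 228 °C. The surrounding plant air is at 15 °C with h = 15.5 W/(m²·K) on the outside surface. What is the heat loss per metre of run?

Radial resistances (cylindrical: R_cond = ln(r_o/r_i)/(2πkL), R_conv = 1/(h·2πrL)):
R_brass pipe wall = ln(509.7/505)/(2π×114×1) = 1.293×10^-5 K/W
R_outer film = 1/(h_o·2πr_oL) = 1/(15.5×2π×0.5097×1) = 0.02015 K/W
R_total = 0.02016 K/W
Q = ΔT/R_total = 213/0.02016

q′ ≈ 10600 W/m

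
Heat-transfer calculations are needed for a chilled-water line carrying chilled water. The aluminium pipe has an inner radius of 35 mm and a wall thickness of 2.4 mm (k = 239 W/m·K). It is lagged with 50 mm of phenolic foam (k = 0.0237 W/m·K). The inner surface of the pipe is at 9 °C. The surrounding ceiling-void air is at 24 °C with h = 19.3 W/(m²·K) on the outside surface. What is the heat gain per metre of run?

Cylindrical conduction, so R = ln(r₂/r₁)/(2πkL) per layer, in series:
R_aluminium pipe wall = ln(37.4/35)/(2π×239×1) = 4.417×10^-5 K/W
R_phenolic foam = ln(87.4/37.4)/(2π×0.0237×1) = 5.7 K/W
R_outer film = 1/(h_o·2πr_oL) = 1/(19.3×2π×0.0874×1) = 0.09435 K/W
R_total = 5.795 K/W
Q = ΔT/R_total = 15/5.795

q′ ≈ 2.59 W/m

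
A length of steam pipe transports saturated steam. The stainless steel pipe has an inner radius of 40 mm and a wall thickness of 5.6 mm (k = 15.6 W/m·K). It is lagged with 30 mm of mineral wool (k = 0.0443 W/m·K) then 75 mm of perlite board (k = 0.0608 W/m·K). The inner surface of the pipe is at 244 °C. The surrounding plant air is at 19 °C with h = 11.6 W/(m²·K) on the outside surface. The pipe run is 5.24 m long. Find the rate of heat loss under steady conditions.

Treating each annulus and film as a series resistance:
R_stainless steel pipe wall = ln(45.6/40)/(2π×15.6×5.24) = 2.551×10^-4 K/W
R_mineral wool = ln(75.6/45.6)/(2π×0.0443×5.24) = 0.3466 K/W
R_perlite board = ln(150.6/75.6)/(2π×0.0608×5.24) = 0.3443 K/W
R_outer film = 1/(h_o·2πr_oL) = 1/(11.6×2π×0.1506×5.24) = 0.01739 K/W
R_total = 0.7085 K/W
Q = ΔT/R_total = 225/0.7085

Q ≈ 318 W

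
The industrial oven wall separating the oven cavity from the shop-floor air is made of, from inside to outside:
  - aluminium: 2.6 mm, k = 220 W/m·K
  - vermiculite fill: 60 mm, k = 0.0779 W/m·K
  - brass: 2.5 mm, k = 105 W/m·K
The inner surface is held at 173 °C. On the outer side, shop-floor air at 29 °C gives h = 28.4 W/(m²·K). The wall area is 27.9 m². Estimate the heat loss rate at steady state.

Q ≈ 4990 W

Using the resistance-network approach (series):
R_aluminium = L/(kA) = 0.0026/(220×27.9) = 4.236×10^-7 K/W
R_vermiculite fill = L/(kA) = 0.06/(0.0779×27.9) = 0.02761 K/W
R_brass = L/(kA) = 0.0025/(105×27.9) = 8.534×10^-7 K/W
R_outer film = 1/(h_o·A) = 1/(28.4×27.9) = 0.001262 K/W
R_total = 0.02887 K/W
Q = ΔT / R_total = 144 / 0.02887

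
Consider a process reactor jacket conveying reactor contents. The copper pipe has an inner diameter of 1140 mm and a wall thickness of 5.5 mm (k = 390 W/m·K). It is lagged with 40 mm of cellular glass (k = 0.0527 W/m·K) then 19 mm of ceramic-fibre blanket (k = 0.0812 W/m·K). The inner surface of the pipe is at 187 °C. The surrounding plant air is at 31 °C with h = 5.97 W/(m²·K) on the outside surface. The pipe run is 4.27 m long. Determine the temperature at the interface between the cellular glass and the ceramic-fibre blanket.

Radial resistances (cylindrical: R_cond = ln(r_o/r_i)/(2πkL), R_conv = 1/(h·2πrL)):
R_copper pipe wall = ln(575.5/570)/(2π×390×4.27) = 9.178×10^-7 K/W
R_cellular glass = ln(615.5/575.5)/(2π×0.0527×4.27) = 0.04753 K/W
R_ceramic-fibre blanket = ln(634.5/615.5)/(2π×0.0812×4.27) = 0.01396 K/W
R_outer film = 1/(h_o·2πr_oL) = 1/(5.97×2π×0.6345×4.27) = 0.00984 K/W
R_total = 0.07132 K/W
Q = ΔT/R_total = 156/0.07132
Q = 2190 W
T_interface = T_inner − Q·ΣR(inner→interface) = 187 − 2190×0.04753

T ≈ 83 °C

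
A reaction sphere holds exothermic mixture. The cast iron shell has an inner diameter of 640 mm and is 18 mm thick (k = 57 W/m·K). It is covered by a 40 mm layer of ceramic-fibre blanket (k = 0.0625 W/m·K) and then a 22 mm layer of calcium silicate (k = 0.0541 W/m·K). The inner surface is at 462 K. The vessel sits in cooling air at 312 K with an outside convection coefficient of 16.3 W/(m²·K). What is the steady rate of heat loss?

Radial (spherical) resistances in series:
R_cast iron shell = (1/0.32 − 1/0.338)/(4π×57) = 2.323×10^-4 K/W
R_ceramic-fibre blanket = (1/0.338 − 1/0.378)/(4π×0.0625) = 0.3986 K/W
R_calcium silicate = (1/0.378 − 1/0.4)/(4π×0.0541) = 0.214 K/W
R_outer film = 1/(h·4πr_o²) = 1/(16.3×4π×0.4²) = 0.03051 K/W
R_total = 0.6434 K/W
Q = ΔT/R_total = 150/0.6434

Q ≈ 233 W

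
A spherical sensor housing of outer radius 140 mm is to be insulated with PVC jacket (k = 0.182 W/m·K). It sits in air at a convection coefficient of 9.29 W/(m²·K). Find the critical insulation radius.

For a sphere r_cr = 2k/h = 2×0.182/9.29
r_cr = 39.2 mm; since the bare radius (140 mm) is above r_cr, any added insulation will reduce heat loss.

r_cr ≈ 39.2 mm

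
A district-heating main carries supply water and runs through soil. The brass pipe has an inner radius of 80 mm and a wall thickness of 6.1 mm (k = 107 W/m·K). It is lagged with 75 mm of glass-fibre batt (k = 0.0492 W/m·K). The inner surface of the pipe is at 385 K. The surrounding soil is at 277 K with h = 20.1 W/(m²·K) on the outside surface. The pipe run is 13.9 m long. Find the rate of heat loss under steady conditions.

For a radial system each layer contributes R = ln(r_out/r_in)/(2πkL); films add R = 1/(hA).
R_brass pipe wall = ln(86.1/80)/(2π×107×13.9) = 7.863×10^-6 K/W
R_glass-fibre batt = ln(161.1/86.1)/(2π×0.0492×13.9) = 0.1458 K/W
R_outer film = 1/(h_o·2πr_oL) = 1/(20.1×2π×0.1611×13.9) = 0.003536 K/W
R_total = 0.1493 K/W
Q = ΔT/R_total = 108/0.1493

Q ≈ 723 W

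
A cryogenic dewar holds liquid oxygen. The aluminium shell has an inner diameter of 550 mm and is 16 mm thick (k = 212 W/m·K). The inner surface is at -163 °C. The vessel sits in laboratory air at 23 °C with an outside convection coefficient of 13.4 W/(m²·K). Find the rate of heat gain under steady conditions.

Radial (spherical) resistances in series:
R_aluminium shell = (1/0.275 − 1/0.291)/(4π×212) = 7.505×10^-5 K/W
R_outer film = 1/(h·4πr_o²) = 1/(13.4×4π×0.291²) = 0.07013 K/W
R_total = 0.0702 K/W
Q = ΔT/R_total = 186/0.0702

Q ≈ 2650 W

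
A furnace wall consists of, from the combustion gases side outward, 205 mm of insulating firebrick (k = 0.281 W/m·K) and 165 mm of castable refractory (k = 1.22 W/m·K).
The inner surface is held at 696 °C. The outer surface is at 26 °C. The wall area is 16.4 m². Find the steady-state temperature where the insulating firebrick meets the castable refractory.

Using the resistance-network approach (series):
R_insulating firebrick = L/(kA) = 0.205/(0.281×16.4) = 0.04448 K/W
R_castable refractory = L/(kA) = 0.165/(1.22×16.4) = 0.008247 K/W
R_total = 0.05273 K/W;  Q = ΔT/R_total = 670/0.05273 = 12710 W
T_interface = T_inner − Q·ΣR(inner→interface) = 696 − 12700×0.04448

T ≈ 131 °C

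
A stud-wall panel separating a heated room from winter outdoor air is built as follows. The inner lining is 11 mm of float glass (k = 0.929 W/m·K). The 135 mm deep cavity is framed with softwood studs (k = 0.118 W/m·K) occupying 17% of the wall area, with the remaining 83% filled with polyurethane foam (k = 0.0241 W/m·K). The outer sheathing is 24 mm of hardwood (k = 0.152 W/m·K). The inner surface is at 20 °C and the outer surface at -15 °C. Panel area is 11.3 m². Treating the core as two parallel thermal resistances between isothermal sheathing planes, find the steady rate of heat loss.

Sheathing layers in series; stud and cavity paths in parallel between them.
R_inner = 0.011/(0.929×11.3) = 0.001048 K/W
R_stud  = 0.135/(0.118×0.17×11.3) = 0.5956 K/W
R_cav   = 0.135/(0.0241×0.83×11.3) = 0.5973 K/W
1/R_core = 1/R_stud + 1/R_cav → R_core = 0.2982 K/W
R_outer = 0.024/(0.152×11.3) = 0.01397 K/W
R_total = 0.3132 K/W
Q = ΔT/R_total = 35/0.3132

Q ≈ 112 W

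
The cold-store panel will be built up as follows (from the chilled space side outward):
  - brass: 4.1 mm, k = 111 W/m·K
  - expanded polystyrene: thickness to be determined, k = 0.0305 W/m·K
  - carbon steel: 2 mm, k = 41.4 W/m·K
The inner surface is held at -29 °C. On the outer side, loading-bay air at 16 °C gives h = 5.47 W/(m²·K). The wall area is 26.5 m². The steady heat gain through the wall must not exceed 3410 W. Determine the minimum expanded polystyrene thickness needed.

Series thermal resistances:
R_brass = L/(kA) = 0.0041/(111×26.5) = 1.394×10^-6 K/W
R_carbon steel = L/(kA) = 0.002/(41.4×26.5) = 1.823×10^-6 K/W
R_outer film = 1/(h_o·A) = 1/(5.47×26.5) = 0.006899 K/W
Sum of the known resistances R_other = 0.006902 K/W
Required total resistance R_tot = ΔT/Q_allow = 45/3410 = 0.0132 K/W
R_expanded polystyrene = R_tot − R_other = 0.006295 K/W
L = R·k·A = 0.006295×0.0305×26.5

L ≈ 5.09 mm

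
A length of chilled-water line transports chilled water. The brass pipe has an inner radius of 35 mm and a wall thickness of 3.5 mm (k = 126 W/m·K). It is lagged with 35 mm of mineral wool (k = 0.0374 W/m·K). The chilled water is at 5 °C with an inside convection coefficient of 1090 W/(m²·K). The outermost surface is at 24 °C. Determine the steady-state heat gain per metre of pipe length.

q′ ≈ 6.89 W/m

Treating each annulus and film as a series resistance:
R_inner film = 1/(h_i·2πr₁L) = 1/(1090×2π×0.035×1) = 0.004172 K/W
R_brass pipe wall = ln(38.5/35)/(2π×126×1) = 1.204×10^-4 K/W
R_mineral wool = ln(73.5/38.5)/(2π×0.0374×1) = 2.752 K/W
R_total = 2.756 K/W
Q = ΔT/R_total = 19/2.756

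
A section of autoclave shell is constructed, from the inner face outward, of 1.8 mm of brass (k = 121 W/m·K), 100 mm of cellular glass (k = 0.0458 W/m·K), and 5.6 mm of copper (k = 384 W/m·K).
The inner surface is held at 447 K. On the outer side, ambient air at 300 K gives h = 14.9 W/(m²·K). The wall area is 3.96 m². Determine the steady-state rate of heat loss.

Q ≈ 259 W

Thermal resistances in series:
R_brass = L/(kA) = 0.0018/(121×3.96) = 3.757×10^-6 K/W
R_cellular glass = L/(kA) = 0.1/(0.0458×3.96) = 0.5514 K/W
R_copper = L/(kA) = 0.0056/(384×3.96) = 3.683×10^-6 K/W
R_outer film = 1/(h_o·A) = 1/(14.9×3.96) = 0.01695 K/W
R_total = 0.5683 K/W
Q = ΔT / R_total = 147 / 0.5683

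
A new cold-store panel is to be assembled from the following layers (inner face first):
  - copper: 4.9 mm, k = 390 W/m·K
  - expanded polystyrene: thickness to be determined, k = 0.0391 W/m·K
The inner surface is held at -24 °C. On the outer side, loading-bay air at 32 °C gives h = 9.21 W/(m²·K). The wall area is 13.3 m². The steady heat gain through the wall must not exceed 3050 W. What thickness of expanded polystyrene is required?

L ≈ 5.3 mm

Thermal resistances in series:
R_copper = L/(kA) = 0.0049/(390×13.3) = 9.447×10^-7 K/W
R_outer film = 1/(h_o·A) = 1/(9.21×13.3) = 0.008164 K/W
Sum of the known resistances R_other = 0.008165 K/W
Required total resistance R_tot = ΔT/Q_allow = 56/3050 = 0.01836 K/W
R_expanded polystyrene = R_tot − R_other = 0.0102 K/W
L = R·k·A = 0.0102×0.0391×13.3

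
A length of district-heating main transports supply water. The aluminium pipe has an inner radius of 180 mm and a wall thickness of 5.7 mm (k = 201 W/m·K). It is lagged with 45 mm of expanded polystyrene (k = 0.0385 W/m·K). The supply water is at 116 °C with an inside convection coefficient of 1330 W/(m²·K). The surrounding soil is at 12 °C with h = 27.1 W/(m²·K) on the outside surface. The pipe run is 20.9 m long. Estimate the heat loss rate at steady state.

Q ≈ 2350 W

For a radial system each layer contributes R = ln(r_out/r_in)/(2πkL); films add R = 1/(hA).
R_inner film = 1/(h_i·2πr₁L) = 1/(1330×2π×0.18×20.9) = 3.181×10^-5 K/W
R_aluminium pipe wall = ln(185.7/180)/(2π×201×20.9) = 1.181×10^-6 K/W
R_expanded polystyrene = ln(230.7/185.7)/(2π×0.0385×20.9) = 0.04292 K/W
R_outer film = 1/(h_o·2πr_oL) = 1/(27.1×2π×0.2307×20.9) = 0.001218 K/W
R_total = 0.04417 K/W
Q = ΔT/R_total = 104/0.04417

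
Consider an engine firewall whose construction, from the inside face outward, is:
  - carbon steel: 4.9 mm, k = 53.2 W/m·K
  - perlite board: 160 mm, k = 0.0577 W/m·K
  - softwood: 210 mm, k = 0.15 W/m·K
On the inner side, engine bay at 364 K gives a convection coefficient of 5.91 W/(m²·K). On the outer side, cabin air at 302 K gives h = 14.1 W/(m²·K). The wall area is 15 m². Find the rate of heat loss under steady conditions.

Model the wall as resistances in series:
R_inner film = 1/(h_i·A) = 1/(5.91×15) = 0.01128 K/W
R_carbon steel = L/(kA) = 0.0049/(53.2×15) = 6.14×10^-6 K/W
R_perlite board = L/(kA) = 0.16/(0.0577×15) = 0.1849 K/W
R_softwood = L/(kA) = 0.21/(0.15×15) = 0.09333 K/W
R_outer film = 1/(h_o·A) = 1/(14.1×15) = 0.004728 K/W
R_total = 0.2942 K/W
Q = ΔT / R_total = 62 / 0.2942

Q ≈ 211 W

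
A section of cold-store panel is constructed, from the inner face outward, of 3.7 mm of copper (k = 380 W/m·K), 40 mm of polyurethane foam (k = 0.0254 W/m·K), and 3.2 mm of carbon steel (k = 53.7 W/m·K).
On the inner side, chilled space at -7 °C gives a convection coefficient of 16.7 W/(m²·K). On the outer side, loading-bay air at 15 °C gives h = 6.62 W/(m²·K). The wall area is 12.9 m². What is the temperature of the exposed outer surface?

T ≈ 13.1 °C

Series thermal resistances:
R_inner film = 1/(h_i·A) = 1/(16.7×12.9) = 0.004642 K/W
R_copper = L/(kA) = 0.0037/(380×12.9) = 7.548×10^-7 K/W
R_polyurethane foam = L/(kA) = 0.04/(0.0254×12.9) = 0.1221 K/W
R_carbon steel = L/(kA) = 0.0032/(53.7×12.9) = 4.619×10^-6 K/W
R_outer film = 1/(h_o·A) = 1/(6.62×12.9) = 0.01171 K/W
R_total = 0.1384 K/W;  Q = ΔT/R_total = 22/0.1384 = 158.9 W
T_interface = T_inner + Q·ΣR(inner→interface) = -7 + 159×0.1267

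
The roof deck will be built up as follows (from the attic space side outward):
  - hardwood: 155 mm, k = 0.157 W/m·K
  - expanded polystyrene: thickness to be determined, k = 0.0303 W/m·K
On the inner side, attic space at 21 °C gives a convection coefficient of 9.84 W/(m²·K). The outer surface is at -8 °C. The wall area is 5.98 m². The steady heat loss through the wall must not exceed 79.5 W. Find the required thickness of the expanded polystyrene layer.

L ≈ 33.1 mm

Series thermal resistances:
R_inner film = 1/(h_i·A) = 1/(9.84×5.98) = 0.01699 K/W
R_hardwood = L/(kA) = 0.155/(0.157×5.98) = 0.1651 K/W
Sum of the known resistances R_other = 0.1821 K/W
Required total resistance R_tot = ΔT/Q_allow = 29/79.5 = 0.3648 K/W
R_expanded polystyrene = R_tot − R_other = 0.1827 K/W
L = R·k·A = 0.1827×0.0303×5.98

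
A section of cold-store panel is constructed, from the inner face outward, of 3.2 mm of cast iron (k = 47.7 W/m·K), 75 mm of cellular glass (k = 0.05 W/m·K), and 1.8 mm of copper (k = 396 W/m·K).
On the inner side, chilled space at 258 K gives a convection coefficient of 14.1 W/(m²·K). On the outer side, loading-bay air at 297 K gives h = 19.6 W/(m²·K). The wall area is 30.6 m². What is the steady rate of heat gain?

Q ≈ 736 W

Thermal resistances in series:
R_inner film = 1/(h_i·A) = 1/(14.1×30.6) = 0.002318 K/W
R_cast iron = L/(kA) = 0.0032/(47.7×30.6) = 2.192×10^-6 K/W
R_cellular glass = L/(kA) = 0.075/(0.05×30.6) = 0.04902 K/W
R_copper = L/(kA) = 0.0018/(396×30.6) = 1.485×10^-7 K/W
R_outer film = 1/(h_o·A) = 1/(19.6×30.6) = 0.001667 K/W
R_total = 0.05301 K/W
Q = ΔT / R_total = 39 / 0.05301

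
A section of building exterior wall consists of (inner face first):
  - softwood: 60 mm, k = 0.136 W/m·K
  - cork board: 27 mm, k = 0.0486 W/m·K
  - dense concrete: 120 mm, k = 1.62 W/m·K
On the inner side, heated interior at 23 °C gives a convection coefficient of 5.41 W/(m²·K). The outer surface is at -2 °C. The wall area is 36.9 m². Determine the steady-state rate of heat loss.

Q ≈ 735 W

Series thermal resistances:
R_inner film = 1/(h_i·A) = 1/(5.41×36.9) = 0.005009 K/W
R_softwood = L/(kA) = 0.06/(0.136×36.9) = 0.01196 K/W
R_cork board = L/(kA) = 0.027/(0.0486×36.9) = 0.01506 K/W
R_dense concrete = L/(kA) = 0.12/(1.62×36.9) = 0.002007 K/W
R_total = 0.03403 K/W
Q = ΔT / R_total = 25 / 0.03403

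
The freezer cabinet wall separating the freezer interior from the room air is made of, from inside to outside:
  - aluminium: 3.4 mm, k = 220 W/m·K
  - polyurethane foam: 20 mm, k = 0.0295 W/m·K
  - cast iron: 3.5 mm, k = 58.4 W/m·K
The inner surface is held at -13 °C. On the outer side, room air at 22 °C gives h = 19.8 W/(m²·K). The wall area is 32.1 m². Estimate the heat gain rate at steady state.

Treating each layer as a thermal resistance in series:
R_aluminium = L/(kA) = 0.0034/(220×32.1) = 4.815×10^-7 K/W
R_polyurethane foam = L/(kA) = 0.02/(0.0295×32.1) = 0.02112 K/W
R_cast iron = L/(kA) = 0.0035/(58.4×32.1) = 1.867×10^-6 K/W
R_outer film = 1/(h_o·A) = 1/(19.8×32.1) = 0.001573 K/W
R_total = 0.0227 K/W
Q = ΔT / R_total = 35 / 0.0227

Q ≈ 1540 W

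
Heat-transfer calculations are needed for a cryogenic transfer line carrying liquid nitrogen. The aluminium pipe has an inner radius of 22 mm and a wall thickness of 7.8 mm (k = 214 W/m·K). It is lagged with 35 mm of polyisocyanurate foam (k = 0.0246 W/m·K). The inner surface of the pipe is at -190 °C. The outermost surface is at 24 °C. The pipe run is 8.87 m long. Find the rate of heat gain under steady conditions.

Per-layer cylindrical resistances, series-summed:
R_aluminium pipe wall = ln(29.8/22)/(2π×214×8.87) = 2.544×10^-5 K/W
R_polyisocyanurate foam = ln(64.8/29.8)/(2π×0.0246×8.87) = 0.5666 K/W
R_total = 0.5666 K/W
Q = ΔT/R_total = 214/0.5666

Q ≈ 378 W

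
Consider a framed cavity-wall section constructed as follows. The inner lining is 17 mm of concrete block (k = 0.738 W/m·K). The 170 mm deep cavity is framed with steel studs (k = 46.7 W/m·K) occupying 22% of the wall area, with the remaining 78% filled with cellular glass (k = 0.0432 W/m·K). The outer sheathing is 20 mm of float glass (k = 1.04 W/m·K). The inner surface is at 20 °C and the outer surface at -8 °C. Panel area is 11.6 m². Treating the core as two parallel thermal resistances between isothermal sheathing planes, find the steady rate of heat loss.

Q ≈ 5530 W

Sheathing layers in series; stud and cavity paths in parallel between them.
R_inner = 0.017/(0.738×11.6) = 0.001986 K/W
R_stud  = 0.17/(46.7×0.22×11.6) = 0.001426 K/W
R_cav   = 0.17/(0.0432×0.78×11.6) = 0.4349 K/W
1/R_core = 1/R_stud + 1/R_cav → R_core = 0.001422 K/W
R_outer = 0.02/(1.04×11.6) = 0.001658 K/W
R_total = 0.005065 K/W
Q = ΔT/R_total = 28/0.005065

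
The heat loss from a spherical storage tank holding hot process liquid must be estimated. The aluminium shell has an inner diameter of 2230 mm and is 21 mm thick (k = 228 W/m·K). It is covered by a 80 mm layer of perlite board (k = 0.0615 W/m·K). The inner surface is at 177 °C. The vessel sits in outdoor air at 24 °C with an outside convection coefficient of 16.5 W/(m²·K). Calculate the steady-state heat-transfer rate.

Spherical conduction: R = (1/r_in − 1/r_out)/(4πk) per layer; series-sum.
R_aluminium shell = (1/1.115 − 1/1.136)/(4π×228) = 5.787×10^-6 K/W
R_perlite board = (1/1.136 − 1/1.216)/(4π×0.0615) = 0.07494 K/W
R_outer film = 1/(h·4πr_o²) = 1/(16.5×4π×1.216²) = 0.003262 K/W
R_total = 0.0782 K/W
Q = ΔT/R_total = 153/0.0782

Q ≈ 1960 W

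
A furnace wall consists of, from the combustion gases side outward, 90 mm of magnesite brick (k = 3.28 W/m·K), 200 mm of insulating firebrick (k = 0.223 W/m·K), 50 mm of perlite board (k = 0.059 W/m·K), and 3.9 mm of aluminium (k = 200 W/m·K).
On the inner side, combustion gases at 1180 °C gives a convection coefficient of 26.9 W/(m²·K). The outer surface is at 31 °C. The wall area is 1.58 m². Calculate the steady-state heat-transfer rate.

Q ≈ 1000 W

Treating each layer as a thermal resistance in series:
R_inner film = 1/(h_i·A) = 1/(26.9×1.58) = 0.02353 K/W
R_magnesite brick = L/(kA) = 0.09/(3.28×1.58) = 0.01737 K/W
R_insulating firebrick = L/(kA) = 0.2/(0.223×1.58) = 0.5676 K/W
R_perlite board = L/(kA) = 0.05/(0.059×1.58) = 0.5364 K/W
R_aluminium = L/(kA) = 0.0039/(200×1.58) = 1.234×10^-5 K/W
R_total = 1.145 K/W
Q = ΔT / R_total = 1149 / 1.145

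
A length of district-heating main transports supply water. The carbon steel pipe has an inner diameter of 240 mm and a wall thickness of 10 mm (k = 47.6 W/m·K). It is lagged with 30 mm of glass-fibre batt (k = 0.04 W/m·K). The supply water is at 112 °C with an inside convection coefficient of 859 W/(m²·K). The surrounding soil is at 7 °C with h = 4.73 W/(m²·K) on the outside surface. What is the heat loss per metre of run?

Radial resistances (cylindrical: R_cond = ln(r_o/r_i)/(2πkL), R_conv = 1/(h·2πrL)):
R_inner film = 1/(h_i·2πr₁L) = 1/(859×2π×0.12×1) = 0.001544 K/W
R_carbon steel pipe wall = ln(130/120)/(2π×47.6×1) = 2.676×10^-4 K/W
R_glass-fibre batt = ln(160/130)/(2π×0.04×1) = 0.8262 K/W
R_outer film = 1/(h_o·2πr_oL) = 1/(4.73×2π×0.16×1) = 0.2103 K/W
R_total = 1.038 K/W
Q = ΔT/R_total = 105/1.038

q′ ≈ 101 W/m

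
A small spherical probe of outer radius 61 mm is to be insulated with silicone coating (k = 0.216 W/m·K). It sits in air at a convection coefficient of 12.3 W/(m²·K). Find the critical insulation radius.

r_cr ≈ 35.1 mm

For a sphere r_cr = 2k/h = 2×0.216/12.3
r_cr = 35.1 mm; since the bare radius (61 mm) is above r_cr, any added insulation will reduce heat loss.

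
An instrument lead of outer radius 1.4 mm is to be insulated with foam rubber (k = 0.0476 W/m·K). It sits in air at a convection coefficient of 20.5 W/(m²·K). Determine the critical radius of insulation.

For a cylinder r_cr = k/h = 0.0476/20.5
r_cr = 2.32 mm; since the bare radius (1.4 mm) is below r_cr, adding a thin layer of insulation will *increase* heat loss.

r_cr ≈ 2.32 mm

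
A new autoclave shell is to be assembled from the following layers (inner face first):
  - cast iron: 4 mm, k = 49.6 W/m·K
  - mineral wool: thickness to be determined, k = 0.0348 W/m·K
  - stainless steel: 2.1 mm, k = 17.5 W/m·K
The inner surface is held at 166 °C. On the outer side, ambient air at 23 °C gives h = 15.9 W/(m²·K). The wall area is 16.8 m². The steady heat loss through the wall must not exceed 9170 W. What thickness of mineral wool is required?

L ≈ 6.92 mm

Using the resistance-network approach (series):
R_cast iron = L/(kA) = 0.004/(49.6×16.8) = 4.8×10^-6 K/W
R_stainless steel = L/(kA) = 0.0021/(17.5×16.8) = 7.143×10^-6 K/W
R_outer film = 1/(h_o·A) = 1/(15.9×16.8) = 0.003744 K/W
Sum of the known resistances R_other = 0.003756 K/W
Required total resistance R_tot = ΔT/Q_allow = 143/9170 = 0.01559 K/W
R_mineral wool = R_tot − R_other = 0.01184 K/W
L = R·k·A = 0.01184×0.0348×16.8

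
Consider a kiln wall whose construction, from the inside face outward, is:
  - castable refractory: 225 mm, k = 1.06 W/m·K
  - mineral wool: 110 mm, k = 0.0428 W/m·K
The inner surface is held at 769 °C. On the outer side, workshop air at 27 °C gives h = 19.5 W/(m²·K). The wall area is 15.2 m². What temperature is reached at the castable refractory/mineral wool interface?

Series thermal resistances:
R_castable refractory = L/(kA) = 0.225/(1.06×15.2) = 0.01396 K/W
R_mineral wool = L/(kA) = 0.11/(0.0428×15.2) = 0.1691 K/W
R_outer film = 1/(h_o·A) = 1/(19.5×15.2) = 0.003374 K/W
R_total = 0.1864 K/W;  Q = ΔT/R_total = 742/0.1864 = 3980 W
T_interface = T_inner − Q·ΣR(inner→interface) = 769 − 3980×0.01396

T ≈ 713 °C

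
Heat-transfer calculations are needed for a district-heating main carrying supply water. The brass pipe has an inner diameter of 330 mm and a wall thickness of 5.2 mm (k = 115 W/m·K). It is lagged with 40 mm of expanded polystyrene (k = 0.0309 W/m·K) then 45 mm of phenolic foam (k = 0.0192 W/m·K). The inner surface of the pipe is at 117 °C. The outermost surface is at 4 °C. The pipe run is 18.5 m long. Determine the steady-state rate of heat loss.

For a radial system each layer contributes R = ln(r_out/r_in)/(2πkL); films add R = 1/(hA).
R_brass pipe wall = ln(170.2/165)/(2π×115×18.5) = 2.321×10^-6 K/W
R_expanded polystyrene = ln(210.2/170.2)/(2π×0.0309×18.5) = 0.05877 K/W
R_phenolic foam = ln(255.2/210.2)/(2π×0.0192×18.5) = 0.08692 K/W
R_total = 0.1457 K/W
Q = ΔT/R_total = 113/0.1457

Q ≈ 776 W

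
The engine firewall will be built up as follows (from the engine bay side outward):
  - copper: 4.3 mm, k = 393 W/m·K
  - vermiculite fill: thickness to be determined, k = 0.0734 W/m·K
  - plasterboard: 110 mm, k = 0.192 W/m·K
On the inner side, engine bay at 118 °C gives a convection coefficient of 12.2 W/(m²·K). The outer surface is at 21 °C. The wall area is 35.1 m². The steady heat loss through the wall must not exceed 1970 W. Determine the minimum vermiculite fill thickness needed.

L ≈ 78.8 mm

Thermal resistances in series:
R_inner film = 1/(h_i·A) = 1/(12.2×35.1) = 0.002335 K/W
R_copper = L/(kA) = 0.0043/(393×35.1) = 3.117×10^-7 K/W
R_plasterboard = L/(kA) = 0.11/(0.192×35.1) = 0.01632 K/W
Sum of the known resistances R_other = 0.01866 K/W
Required total resistance R_tot = ΔT/Q_allow = 97/1970 = 0.04924 K/W
R_vermiculite fill = R_tot − R_other = 0.03058 K/W
L = R·k·A = 0.03058×0.0734×35.1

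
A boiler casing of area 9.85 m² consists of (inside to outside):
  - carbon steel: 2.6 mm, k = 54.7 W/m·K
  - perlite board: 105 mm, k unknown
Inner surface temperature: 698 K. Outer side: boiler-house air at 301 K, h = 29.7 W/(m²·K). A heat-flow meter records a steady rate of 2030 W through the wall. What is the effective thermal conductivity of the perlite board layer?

k ≈ 0.0555 W/(m·K)

Using the resistance-network approach (series):
R_carbon steel = L/(kA) = 0.0026/(54.7×9.85) = 4.826×10^-6 K/W
R_outer film = 1/(h_o·A) = 1/(29.7×9.85) = 0.003418 K/W
Sum of known resistances R_other = 0.003423 K/W
Total R = ΔT/Q = 397/2030 = 0.1956 K/W
R_perlite board = R_total − R_other = 0.1921 K/W
k = L/(R·A) = 0.105/(0.1921×9.85)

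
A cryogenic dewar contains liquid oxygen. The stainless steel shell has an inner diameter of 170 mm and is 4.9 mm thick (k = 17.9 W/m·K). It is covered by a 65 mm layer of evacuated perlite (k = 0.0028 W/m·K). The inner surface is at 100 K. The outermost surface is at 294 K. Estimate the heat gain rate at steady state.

Spherical conduction: R = (1/r_in − 1/r_out)/(4πk) per layer; series-sum.
R_stainless steel shell = (1/0.085 − 1/0.0899)/(4π×17.9) = 0.002851 K/W
R_evacuated perlite = (1/0.0899 − 1/0.1549)/(4π×0.0028) = 132.7 K/W
R_total = 132.7 K/W
Q = ΔT/R_total = 194/132.7

Q ≈ 1.46 W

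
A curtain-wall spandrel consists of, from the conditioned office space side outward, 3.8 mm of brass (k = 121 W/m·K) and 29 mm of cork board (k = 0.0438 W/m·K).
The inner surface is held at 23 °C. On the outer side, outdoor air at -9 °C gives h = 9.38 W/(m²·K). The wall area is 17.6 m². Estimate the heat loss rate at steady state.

Model the wall as resistances in series:
R_brass = L/(kA) = 0.0038/(121×17.6) = 1.784×10^-6 K/W
R_cork board = L/(kA) = 0.029/(0.0438×17.6) = 0.03762 K/W
R_outer film = 1/(h_o·A) = 1/(9.38×17.6) = 0.006057 K/W
R_total = 0.04368 K/W
Q = ΔT / R_total = 32 / 0.04368

Q ≈ 733 W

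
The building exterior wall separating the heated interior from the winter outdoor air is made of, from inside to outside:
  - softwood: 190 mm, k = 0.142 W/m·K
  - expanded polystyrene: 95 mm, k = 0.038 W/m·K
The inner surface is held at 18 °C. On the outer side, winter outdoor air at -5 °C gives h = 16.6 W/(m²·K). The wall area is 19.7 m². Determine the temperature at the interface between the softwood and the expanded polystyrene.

T ≈ 10.1 °C

Model the wall as resistances in series:
R_softwood = L/(kA) = 0.19/(0.142×19.7) = 0.06792 K/W
R_expanded polystyrene = L/(kA) = 0.095/(0.038×19.7) = 0.1269 K/W
R_outer film = 1/(h_o·A) = 1/(16.6×19.7) = 0.003058 K/W
R_total = 0.1979 K/W;  Q = ΔT/R_total = 23/0.1979 = 116.2 W
T_interface = T_inner − Q·ΣR(inner→interface) = 18 − 116×0.06792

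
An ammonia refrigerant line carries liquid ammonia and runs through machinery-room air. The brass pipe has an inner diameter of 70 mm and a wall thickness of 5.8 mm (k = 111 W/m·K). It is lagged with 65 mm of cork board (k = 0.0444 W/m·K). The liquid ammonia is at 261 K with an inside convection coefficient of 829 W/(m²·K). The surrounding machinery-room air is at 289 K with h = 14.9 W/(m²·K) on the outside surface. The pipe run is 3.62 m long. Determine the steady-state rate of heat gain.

Q ≈ 28.8 W

Treating each annulus and film as a series resistance:
R_inner film = 1/(h_i·2πr₁L) = 1/(829×2π×0.035×3.62) = 0.001515 K/W
R_brass pipe wall = ln(40.8/35)/(2π×111×3.62) = 6.073×10^-5 K/W
R_cork board = ln(105.8/40.8)/(2π×0.0444×3.62) = 0.9435 K/W
R_outer film = 1/(h_o·2πr_oL) = 1/(14.9×2π×0.1058×3.62) = 0.02789 K/W
R_total = 0.973 K/W
Q = ΔT/R_total = 28/0.973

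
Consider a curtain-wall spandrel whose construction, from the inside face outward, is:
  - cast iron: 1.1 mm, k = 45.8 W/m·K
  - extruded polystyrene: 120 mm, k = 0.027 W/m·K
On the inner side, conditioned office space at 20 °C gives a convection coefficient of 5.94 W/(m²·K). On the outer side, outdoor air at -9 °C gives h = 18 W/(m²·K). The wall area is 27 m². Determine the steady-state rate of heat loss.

Series thermal resistances:
R_inner film = 1/(h_i·A) = 1/(5.94×27) = 0.006235 K/W
R_cast iron = L/(kA) = 0.0011/(45.8×27) = 8.895×10^-7 K/W
R_extruded polystyrene = L/(kA) = 0.12/(0.027×27) = 0.1646 K/W
R_outer film = 1/(h_o·A) = 1/(18×27) = 0.002058 K/W
R_total = 0.1729 K/W
Q = ΔT / R_total = 29 / 0.1729

Q ≈ 168 W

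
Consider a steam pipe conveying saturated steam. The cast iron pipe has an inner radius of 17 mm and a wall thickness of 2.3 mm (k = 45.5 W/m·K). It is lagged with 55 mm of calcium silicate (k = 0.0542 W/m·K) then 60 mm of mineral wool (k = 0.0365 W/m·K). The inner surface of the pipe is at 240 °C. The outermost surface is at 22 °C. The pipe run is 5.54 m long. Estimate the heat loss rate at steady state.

For a radial system each layer contributes R = ln(r_out/r_in)/(2πkL); films add R = 1/(hA).
R_cast iron pipe wall = ln(19.3/17)/(2π×45.5×5.54) = 8.012×10^-5 K/W
R_calcium silicate = ln(74.3/19.3)/(2π×0.0542×5.54) = 0.7145 K/W
R_mineral wool = ln(134.3/74.3)/(2π×0.0365×5.54) = 0.4659 K/W
R_total = 1.181 K/W
Q = ΔT/R_total = 218/1.181

Q ≈ 185 W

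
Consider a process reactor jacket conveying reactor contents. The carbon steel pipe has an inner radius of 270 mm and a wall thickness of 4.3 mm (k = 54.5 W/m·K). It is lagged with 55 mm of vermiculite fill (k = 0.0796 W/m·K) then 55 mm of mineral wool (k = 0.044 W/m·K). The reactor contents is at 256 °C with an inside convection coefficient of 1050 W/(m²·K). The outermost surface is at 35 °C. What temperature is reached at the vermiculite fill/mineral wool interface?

T ≈ 169 °C

For a radial system each layer contributes R = ln(r_out/r_in)/(2πkL); films add R = 1/(hA).
R_inner film = 1/(h_i·2πr₁L) = 1/(1050×2π×0.27×1) = 5.614×10^-4 K/W
R_carbon steel pipe wall = ln(274.3/270)/(2π×54.5×1) = 4.614×10^-5 K/W
R_vermiculite fill = ln(329.3/274.3)/(2π×0.0796×1) = 0.3654 K/W
R_mineral wool = ln(384.3/329.3)/(2π×0.044×1) = 0.5587 K/W
R_total = 0.9247 K/W
Q = ΔT/R_total = 221/0.9247
Q = 239 W/m
T_interface = T_inner − Q·ΣR(inner→interface) = 256 − 239×0.366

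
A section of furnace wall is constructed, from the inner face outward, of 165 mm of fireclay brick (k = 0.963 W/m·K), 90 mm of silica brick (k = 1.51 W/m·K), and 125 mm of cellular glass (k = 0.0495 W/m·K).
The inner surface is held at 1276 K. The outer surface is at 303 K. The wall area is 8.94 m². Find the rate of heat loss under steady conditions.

Q ≈ 3160 W

Model the wall as resistances in series:
R_fireclay brick = L/(kA) = 0.165/(0.963×8.94) = 0.01917 K/W
R_silica brick = L/(kA) = 0.09/(1.51×8.94) = 0.006667 K/W
R_cellular glass = L/(kA) = 0.125/(0.0495×8.94) = 0.2825 K/W
R_total = 0.3083 K/W
Q = ΔT / R_total = 973 / 0.3083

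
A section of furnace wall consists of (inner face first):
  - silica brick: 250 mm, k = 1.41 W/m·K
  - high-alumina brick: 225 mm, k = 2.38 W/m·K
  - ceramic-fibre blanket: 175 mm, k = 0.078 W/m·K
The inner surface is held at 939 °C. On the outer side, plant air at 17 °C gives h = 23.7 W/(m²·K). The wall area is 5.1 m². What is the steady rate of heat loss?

Q ≈ 1840 W

Treating each layer as a thermal resistance in series:
R_silica brick = L/(kA) = 0.25/(1.41×5.1) = 0.03477 K/W
R_high-alumina brick = L/(kA) = 0.225/(2.38×5.1) = 0.01854 K/W
R_ceramic-fibre blanket = L/(kA) = 0.175/(0.078×5.1) = 0.4399 K/W
R_outer film = 1/(h_o·A) = 1/(23.7×5.1) = 0.008273 K/W
R_total = 0.5015 K/W
Q = ΔT / R_total = 922 / 0.5015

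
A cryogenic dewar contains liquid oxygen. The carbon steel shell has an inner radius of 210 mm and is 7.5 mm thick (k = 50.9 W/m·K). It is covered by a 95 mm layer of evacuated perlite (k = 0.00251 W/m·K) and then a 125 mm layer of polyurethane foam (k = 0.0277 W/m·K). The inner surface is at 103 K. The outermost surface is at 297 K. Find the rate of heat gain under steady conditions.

Q ≈ 4.13 W

Radial (spherical) resistances in series:
R_carbon steel shell = (1/0.21 − 1/0.2175)/(4π×50.9) = 2.567×10^-4 K/W
R_evacuated perlite = (1/0.2175 − 1/0.3125)/(4π×0.00251) = 44.31 K/W
R_polyurethane foam = (1/0.3125 − 1/0.4375)/(4π×0.0277) = 2.627 K/W
R_total = 46.94 K/W
Q = ΔT/R_total = 194/46.94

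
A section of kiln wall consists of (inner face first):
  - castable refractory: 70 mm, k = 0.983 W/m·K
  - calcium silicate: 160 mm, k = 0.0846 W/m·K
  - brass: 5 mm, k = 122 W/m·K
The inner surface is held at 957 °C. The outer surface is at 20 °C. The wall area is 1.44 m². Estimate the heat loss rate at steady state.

Using the resistance-network approach (series):
R_castable refractory = L/(kA) = 0.07/(0.983×1.44) = 0.04945 K/W
R_calcium silicate = L/(kA) = 0.16/(0.0846×1.44) = 1.313 K/W
R_brass = L/(kA) = 0.005/(122×1.44) = 2.846×10^-5 K/W
R_total = 1.363 K/W
Q = ΔT / R_total = 937 / 1.363

Q ≈ 688 W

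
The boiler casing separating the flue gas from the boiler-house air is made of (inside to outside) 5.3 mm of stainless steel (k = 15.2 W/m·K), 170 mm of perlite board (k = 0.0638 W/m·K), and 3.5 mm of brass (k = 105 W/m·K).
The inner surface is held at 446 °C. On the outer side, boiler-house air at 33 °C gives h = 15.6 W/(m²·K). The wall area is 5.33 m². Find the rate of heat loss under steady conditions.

Q ≈ 807 W

Using the resistance-network approach (series):
R_stainless steel = L/(kA) = 0.0053/(15.2×5.33) = 6.542×10^-5 K/W
R_perlite board = L/(kA) = 0.17/(0.0638×5.33) = 0.4999 K/W
R_brass = L/(kA) = 0.0035/(105×5.33) = 6.254×10^-6 K/W
R_outer film = 1/(h_o·A) = 1/(15.6×5.33) = 0.01203 K/W
R_total = 0.512 K/W
Q = ΔT / R_total = 413 / 0.512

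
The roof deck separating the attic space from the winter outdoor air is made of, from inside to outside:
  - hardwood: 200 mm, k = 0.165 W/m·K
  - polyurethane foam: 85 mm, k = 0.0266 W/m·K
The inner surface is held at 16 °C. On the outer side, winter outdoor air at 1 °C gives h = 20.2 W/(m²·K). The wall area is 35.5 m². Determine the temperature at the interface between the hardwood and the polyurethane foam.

Model the wall as resistances in series:
R_hardwood = L/(kA) = 0.2/(0.165×35.5) = 0.03414 K/W
R_polyurethane foam = L/(kA) = 0.085/(0.0266×35.5) = 0.09001 K/W
R_outer film = 1/(h_o·A) = 1/(20.2×35.5) = 0.001395 K/W
R_total = 0.1256 K/W;  Q = ΔT/R_total = 15/0.1256 = 119.5 W
T_interface = T_inner − Q·ΣR(inner→interface) = 16 − 119×0.03414

T ≈ 11.9 °C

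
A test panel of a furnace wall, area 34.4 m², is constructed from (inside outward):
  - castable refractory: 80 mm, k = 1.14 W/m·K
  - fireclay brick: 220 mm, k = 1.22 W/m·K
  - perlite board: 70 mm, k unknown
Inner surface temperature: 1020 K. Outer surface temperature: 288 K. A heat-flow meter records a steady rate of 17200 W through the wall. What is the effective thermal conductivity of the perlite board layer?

Thermal resistances in series:
R_castable refractory = L/(kA) = 0.08/(1.14×34.4) = 0.00204 K/W
R_fireclay brick = L/(kA) = 0.22/(1.22×34.4) = 0.005242 K/W
Sum of known resistances R_other = 0.007282 K/W
Total R = ΔT/Q = 732/17200 = 0.04256 K/W
R_perlite board = R_total − R_other = 0.03528 K/W
k = L/(R·A) = 0.07/(0.03528×34.4)

k ≈ 0.0577 W/(m·K)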